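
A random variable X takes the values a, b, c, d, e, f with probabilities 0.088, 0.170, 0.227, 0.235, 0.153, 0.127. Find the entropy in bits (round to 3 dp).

2.512 bits

H = −Σ pᵢ log₂ pᵢ.
−0.088·log₂(0.088) = 0.3086
−0.170·log₂(0.170) = 0.4346
−0.227·log₂(0.227) = 0.4856
−0.235·log₂(0.235) = 0.4910
−0.153·log₂(0.153) = 0.4144
−0.127·log₂(0.127) = 0.3781
Sum ≈ 2.5122 → 2.512 bits.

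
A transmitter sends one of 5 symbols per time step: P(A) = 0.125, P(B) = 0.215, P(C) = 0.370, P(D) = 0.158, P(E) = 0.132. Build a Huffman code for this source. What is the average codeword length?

2.257 bits/symbol

Repeatedly combine the two least-probable nodes; the expected code length is the sum of the merged weights.
merge 1/8 + 33/250 → 257/1000
merge 79/500 + 43/200 → 373/1000
merge 257/1000 + 37/100 → 627/1000
merge 373/1000 + 627/1000 → 1
L = 257/1000 + 373/1000 + 627/1000 + 1 = 2257/1000 = 2.257 bits/symbol.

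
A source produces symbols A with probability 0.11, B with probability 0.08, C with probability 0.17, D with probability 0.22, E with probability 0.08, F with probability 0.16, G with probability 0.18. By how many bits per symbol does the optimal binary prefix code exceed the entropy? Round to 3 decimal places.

Entropy H = −Σ p log₂ p ≈ 2.7168 bits.
Huffman merges: 2/25+2/25→4/25; 11/100+4/25→27/100; 4/25+17/100→33/100; 9/50+11/50→2/5; 27/100+33/100→3/5; 2/5+3/5→1. L = 69/25 ≈ 2.7600.
L − H = 2.7600 − 2.7168 = 0.043 bits.

0.043 bits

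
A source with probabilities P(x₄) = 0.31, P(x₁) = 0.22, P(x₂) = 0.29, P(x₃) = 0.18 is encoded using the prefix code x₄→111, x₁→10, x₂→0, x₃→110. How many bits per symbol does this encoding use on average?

2.2 bits/symbol

L̄ = Σ pᵢ·ℓᵢ = 0.31·3 + 0.22·2 + 0.29·1 + 0.18·3 = 2.2 bits/symbol.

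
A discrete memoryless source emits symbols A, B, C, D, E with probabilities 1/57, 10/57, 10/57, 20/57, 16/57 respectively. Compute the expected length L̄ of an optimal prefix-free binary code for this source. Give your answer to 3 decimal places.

2.193 bits/symbol

Repeatedly combine the two least-probable nodes; the expected code length is the sum of the merged weights.
merge 1/57 + 10/57 → 11/57
merge 10/57 + 11/57 → 7/19
merge 16/57 + 20/57 → 12/19
merge 7/19 + 12/19 → 1
L = 11/57 + 7/19 + 12/19 + 1 = 125/57 ≈ 2.193 bits/symbol.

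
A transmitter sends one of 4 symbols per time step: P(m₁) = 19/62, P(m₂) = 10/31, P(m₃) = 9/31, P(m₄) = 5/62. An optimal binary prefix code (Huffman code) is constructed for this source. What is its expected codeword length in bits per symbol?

2 bits/symbol

Repeatedly combine the two least-probable nodes; the expected code length is the sum of the merged weights.
merge 5/62 + 9/31 → 23/62
merge 19/62 + 10/31 → 39/62
merge 23/62 + 39/62 → 1
L = 23/62 + 39/62 + 1 = 2 bits/symbol.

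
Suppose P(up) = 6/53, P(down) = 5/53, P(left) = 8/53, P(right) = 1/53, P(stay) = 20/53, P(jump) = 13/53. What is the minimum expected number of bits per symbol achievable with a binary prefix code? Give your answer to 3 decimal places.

Repeatedly combine the two least-probable nodes; the expected code length is the sum of the merged weights.
merge 1/53 + 5/53 → 6/53
merge 6/53 + 6/53 → 12/53
merge 8/53 + 12/53 → 20/53
merge 13/53 + 20/53 → 33/53
merge 20/53 + 33/53 → 1
L = 6/53 + 12/53 + 20/53 + 33/53 + 1 = 124/53 ≈ 2.340 bits/symbol.

2.340 bits/symbol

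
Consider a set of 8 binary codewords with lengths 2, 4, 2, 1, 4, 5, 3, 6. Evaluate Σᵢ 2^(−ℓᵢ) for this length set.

With common denominator 2^6 = 64: Σ 2^(−ℓᵢ) = 16/64 + 4/64 + 16/64 + 32/64 + 4/64 + 2/64 + 8/64 + 1/64 = 83/64 = 1.296875.

1.296875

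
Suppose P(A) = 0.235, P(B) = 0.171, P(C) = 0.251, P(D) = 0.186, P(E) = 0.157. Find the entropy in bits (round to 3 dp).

2.298 bits

H = −Σ pᵢ log₂ pᵢ.
−0.235·log₂(0.235) = 0.4910
−0.171·log₂(0.171) = 0.4357
−0.251·log₂(0.251) = 0.5006
−0.186·log₂(0.186) = 0.4514
−0.157·log₂(0.157) = 0.4194
Sum ≈ 2.2980 → 2.298 bits.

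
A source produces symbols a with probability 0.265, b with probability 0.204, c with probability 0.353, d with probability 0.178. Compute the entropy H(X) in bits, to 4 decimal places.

1.9491 bits

H = −Σ pᵢ log₂ pᵢ.
−0.265·log₂(0.265) = 0.5077
−0.204·log₂(0.204) = 0.4678
−0.353·log₂(0.353) = 0.5303
−0.178·log₂(0.178) = 0.4432
Sum ≈ 1.9491 → 1.9491 bits.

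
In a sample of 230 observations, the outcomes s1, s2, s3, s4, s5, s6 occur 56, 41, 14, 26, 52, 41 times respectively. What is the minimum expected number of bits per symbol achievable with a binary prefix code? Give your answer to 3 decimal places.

Probabilities are the counts divided by 230.
Repeatedly combine the two least-probable nodes; the expected code length is the sum of the merged weights.
merge 7/115 + 13/115 → 4/23
merge 4/23 + 41/230 → 81/230
merge 41/230 + 26/115 → 93/230
merge 28/115 + 81/230 → 137/230
merge 93/230 + 137/230 → 1
L = 4/23 + 81/230 + 93/230 + 137/230 + 1 = 581/230 ≈ 2.526 bits/symbol.

2.526 bits/symbol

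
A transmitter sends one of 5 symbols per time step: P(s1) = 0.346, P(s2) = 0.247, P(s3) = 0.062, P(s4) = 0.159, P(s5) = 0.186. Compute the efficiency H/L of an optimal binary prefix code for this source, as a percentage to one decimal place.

Entropy H = −Σ p log₂ p ≈ 2.1500 bits.
Huffman merges: 31/500+159/1000→221/1000; 93/500+221/1000→407/1000; 247/1000+173/500→593/1000; 407/1000+593/1000→1. L = 2221/1000 ≈ 2.2210.
Efficiency = H/L = 2.1500/2.2210 = 96.8%.

96.8%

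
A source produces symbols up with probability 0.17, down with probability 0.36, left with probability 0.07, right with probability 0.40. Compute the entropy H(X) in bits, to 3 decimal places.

H = −Σ pᵢ log₂ pᵢ.
−0.17·log₂(0.17) = 0.4346
−0.36·log₂(0.36) = 0.5306
−0.07·log₂(0.07) = 0.2686
−0.40·log₂(0.40) = 0.5288
Sum ≈ 1.7625 → 1.763 bits.

1.763 bits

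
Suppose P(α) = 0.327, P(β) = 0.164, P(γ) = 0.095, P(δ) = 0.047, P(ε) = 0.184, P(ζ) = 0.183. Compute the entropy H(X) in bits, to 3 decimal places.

2.383 bits

H = −Σ pᵢ log₂ pᵢ.
−0.327·log₂(0.327) = 0.5273
−0.164·log₂(0.164) = 0.4278
−0.095·log₂(0.095) = 0.3226
−0.047·log₂(0.047) = 0.2073
−0.184·log₂(0.184) = 0.4494
−0.183·log₂(0.183) = 0.4484
Sum ≈ 2.3828 → 2.383 bits.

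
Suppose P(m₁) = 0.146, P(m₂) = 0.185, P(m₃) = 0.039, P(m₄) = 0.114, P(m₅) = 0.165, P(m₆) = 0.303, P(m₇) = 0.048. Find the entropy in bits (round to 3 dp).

2.556 bits

H = −Σ pᵢ log₂ pᵢ.
−0.146·log₂(0.146) = 0.4053
−0.185·log₂(0.185) = 0.4504
−0.039·log₂(0.039) = 0.1825
−0.114·log₂(0.114) = 0.3571
−0.165·log₂(0.165) = 0.4289
−0.303·log₂(0.303) = 0.5220
−0.048·log₂(0.048) = 0.2103
Sum ≈ 2.5565 → 2.556 bits.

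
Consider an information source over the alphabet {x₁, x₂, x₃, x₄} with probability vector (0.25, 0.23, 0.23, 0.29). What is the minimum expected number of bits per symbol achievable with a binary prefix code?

2 bits/symbol

Repeatedly combine the two least-probable nodes; the expected code length is the sum of the merged weights.
merge 23/100 + 23/100 → 23/50
merge 1/4 + 29/100 → 27/50
merge 23/50 + 27/50 → 1
L = 23/50 + 27/50 + 1 = 2 bits/symbol.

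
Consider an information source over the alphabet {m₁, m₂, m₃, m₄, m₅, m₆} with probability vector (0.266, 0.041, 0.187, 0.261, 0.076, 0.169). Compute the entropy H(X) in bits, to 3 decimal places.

2.371 bits

H = −Σ pᵢ log₂ pᵢ.
−0.266·log₂(0.266) = 0.5082
−0.041·log₂(0.041) = 0.1889
−0.187·log₂(0.187) = 0.4523
−0.261·log₂(0.261) = 0.5058
−0.076·log₂(0.076) = 0.2826
−0.169·log₂(0.169) = 0.4335
Sum ≈ 2.3713 → 2.371 bits.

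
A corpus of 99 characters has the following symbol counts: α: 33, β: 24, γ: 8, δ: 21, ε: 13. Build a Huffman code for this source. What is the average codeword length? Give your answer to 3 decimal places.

Probabilities are the counts divided by 99.
Repeatedly combine the two least-probable nodes; the expected code length is the sum of the merged weights.
merge 8/99 + 13/99 → 7/33
merge 7/33 + 7/33 → 14/33
merge 8/33 + 1/3 → 19/33
merge 14/33 + 19/33 → 1
L = 7/33 + 14/33 + 19/33 + 1 = 73/33 ≈ 2.212 bits/symbol.

2.212 bits/symbol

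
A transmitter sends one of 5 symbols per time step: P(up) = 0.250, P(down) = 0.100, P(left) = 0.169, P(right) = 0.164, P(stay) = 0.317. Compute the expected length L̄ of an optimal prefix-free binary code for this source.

Repeatedly combine the two least-probable nodes; the expected code length is the sum of the merged weights.
merge 1/10 + 41/250 → 33/125
merge 169/1000 + 1/4 → 419/1000
merge 33/125 + 317/1000 → 581/1000
merge 419/1000 + 581/1000 → 1
L = 33/125 + 419/1000 + 581/1000 + 1 = 283/125 = 2.264 bits/symbol.

2.264 bits/symbol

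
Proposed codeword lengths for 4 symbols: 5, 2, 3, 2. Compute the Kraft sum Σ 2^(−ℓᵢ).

With common denominator 2^5 = 32: Σ 2^(−ℓᵢ) = 1/32 + 8/32 + 4/32 + 8/32 = 21/32 = 0.65625.

0.65625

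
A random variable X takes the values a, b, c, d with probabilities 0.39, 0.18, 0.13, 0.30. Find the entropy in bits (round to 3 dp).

H = −Σ pᵢ log₂ pᵢ.
−0.39·log₂(0.39) = 0.5298
−0.18·log₂(0.18) = 0.4453
−0.13·log₂(0.13) = 0.3826
−0.30·log₂(0.30) = 0.5211
Sum ≈ 1.8788 → 1.879 bits.

1.879 bits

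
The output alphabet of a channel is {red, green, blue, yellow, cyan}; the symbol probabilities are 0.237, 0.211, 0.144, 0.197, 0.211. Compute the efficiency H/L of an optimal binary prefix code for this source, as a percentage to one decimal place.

98.4%

Entropy H = −Σ p log₂ p ≈ 2.3038 bits.
Huffman merges: 18/125+197/1000→341/1000; 211/1000+211/1000→211/500; 237/1000+341/1000→289/500; 211/500+289/500→1. L = 2341/1000 ≈ 2.3410.
Efficiency = H/L = 2.3038/2.3410 = 98.4%.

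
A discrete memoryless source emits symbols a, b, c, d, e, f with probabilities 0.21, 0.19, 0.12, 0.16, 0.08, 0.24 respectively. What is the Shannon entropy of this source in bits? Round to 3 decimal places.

2.504 bits

H = −Σ pᵢ log₂ pᵢ.
−0.21·log₂(0.21) = 0.4728
−0.19·log₂(0.19) = 0.4552
−0.12·log₂(0.12) = 0.3671
−0.16·log₂(0.16) = 0.4230
−0.08·log₂(0.08) = 0.2915
−0.24·log₂(0.24) = 0.4941
Sum ≈ 2.5038 → 2.504 bits.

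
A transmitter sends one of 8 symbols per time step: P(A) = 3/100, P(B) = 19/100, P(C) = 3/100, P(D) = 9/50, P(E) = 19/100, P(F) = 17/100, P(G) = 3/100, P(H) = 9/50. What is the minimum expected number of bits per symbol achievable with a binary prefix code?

Repeatedly combine the two least-probable nodes; the expected code length is the sum of the merged weights.
merge 3/100 + 3/100 → 3/50
merge 3/100 + 3/50 → 9/100
merge 9/100 + 17/100 → 13/50
merge 9/50 + 9/50 → 9/25
merge 19/100 + 19/100 → 19/50
merge 13/50 + 9/25 → 31/50
merge 19/50 + 31/50 → 1
L = 3/50 + 9/100 + 13/50 + 9/25 + 19/50 + 31/50 + 1 = 277/100 = 2.77 bits/symbol.

2.77 bits/symbol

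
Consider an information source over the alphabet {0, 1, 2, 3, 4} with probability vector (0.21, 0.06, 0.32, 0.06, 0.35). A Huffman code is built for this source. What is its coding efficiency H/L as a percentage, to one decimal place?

96.0%

Entropy H = −Σ p log₂ p ≈ 2.0160 bits.
Huffman merges: 3/50+3/50→3/25; 3/25+21/100→33/100; 8/25+33/100→13/20; 7/20+13/20→1. L = 21/10 ≈ 2.1000.
Efficiency = H/L = 2.0160/2.1000 = 96.0%.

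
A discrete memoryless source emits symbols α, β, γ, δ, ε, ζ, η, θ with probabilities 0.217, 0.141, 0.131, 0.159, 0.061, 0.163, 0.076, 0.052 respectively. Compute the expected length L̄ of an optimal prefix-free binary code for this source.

Repeatedly combine the two least-probable nodes; the expected code length is the sum of the merged weights.
merge 13/250 + 61/1000 → 113/1000
merge 19/250 + 113/1000 → 189/1000
merge 131/1000 + 141/1000 → 34/125
merge 159/1000 + 163/1000 → 161/500
merge 189/1000 + 217/1000 → 203/500
merge 34/125 + 161/500 → 297/500
merge 203/500 + 297/500 → 1
L = 113/1000 + 189/1000 + 34/125 + 161/500 + 203/500 + 297/500 + 1 = 362/125 = 2.896 bits/symbol.

2.896 bits/symbol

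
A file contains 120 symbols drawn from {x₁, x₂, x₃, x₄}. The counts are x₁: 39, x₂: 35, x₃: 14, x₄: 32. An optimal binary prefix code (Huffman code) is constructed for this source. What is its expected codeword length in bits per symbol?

Probabilities are the counts divided by 120.
Repeatedly combine the two least-probable nodes; the expected code length is the sum of the merged weights.
merge 7/60 + 4/15 → 23/60
merge 7/24 + 13/40 → 37/60
merge 23/60 + 37/60 → 1
L = 23/60 + 37/60 + 1 = 2 bits/symbol.

2 bits/symbol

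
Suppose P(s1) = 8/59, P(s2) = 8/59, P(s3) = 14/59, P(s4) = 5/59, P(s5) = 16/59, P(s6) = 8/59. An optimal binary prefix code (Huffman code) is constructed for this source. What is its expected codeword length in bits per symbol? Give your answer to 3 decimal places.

Repeatedly combine the two least-probable nodes; the expected code length is the sum of the merged weights.
merge 5/59 + 8/59 → 13/59
merge 8/59 + 8/59 → 16/59
merge 13/59 + 14/59 → 27/59
merge 16/59 + 16/59 → 32/59
merge 27/59 + 32/59 → 1
L = 13/59 + 16/59 + 27/59 + 32/59 + 1 = 147/59 ≈ 2.492 bits/symbol.

2.492 bits/symbol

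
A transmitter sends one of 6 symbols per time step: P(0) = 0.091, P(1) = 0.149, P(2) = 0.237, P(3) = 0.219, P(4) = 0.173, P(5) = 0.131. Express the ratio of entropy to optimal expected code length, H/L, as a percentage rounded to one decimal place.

Entropy H = −Σ p log₂ p ≈ 2.5180 bits.
Huffman merges: 91/1000+131/1000→111/500; 149/1000+173/1000→161/500; 219/1000+111/500→441/1000; 237/1000+161/500→559/1000; 441/1000+559/1000→1. L = 318/125 ≈ 2.5440.
Efficiency = H/L = 2.5180/2.5440 = 99.0%.

99.0%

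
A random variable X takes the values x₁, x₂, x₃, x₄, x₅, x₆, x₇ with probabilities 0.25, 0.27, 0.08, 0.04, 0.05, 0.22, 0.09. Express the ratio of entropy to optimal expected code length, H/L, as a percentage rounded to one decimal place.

Entropy H = −Σ p log₂ p ≈ 2.4966 bits.
Huffman merges: 1/25+1/20→9/100; 2/25+9/100→17/100; 9/100+17/100→13/50; 11/50+1/4→47/100; 13/50+27/100→53/100; 47/100+53/100→1. L = 63/25 ≈ 2.5200.
Efficiency = H/L = 2.4966/2.5200 = 99.1%.

99.1%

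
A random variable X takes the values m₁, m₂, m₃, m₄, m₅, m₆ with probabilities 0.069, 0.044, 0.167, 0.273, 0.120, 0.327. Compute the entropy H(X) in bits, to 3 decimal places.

H = −Σ pᵢ log₂ pᵢ.
−0.069·log₂(0.069) = 0.2662
−0.044·log₂(0.044) = 0.1983
−0.167·log₂(0.167) = 0.4312
−0.273·log₂(0.273) = 0.5113
−0.120·log₂(0.120) = 0.3671
−0.327·log₂(0.327) = 0.5273
Sum ≈ 2.3014 → 2.301 bits.

2.301 bits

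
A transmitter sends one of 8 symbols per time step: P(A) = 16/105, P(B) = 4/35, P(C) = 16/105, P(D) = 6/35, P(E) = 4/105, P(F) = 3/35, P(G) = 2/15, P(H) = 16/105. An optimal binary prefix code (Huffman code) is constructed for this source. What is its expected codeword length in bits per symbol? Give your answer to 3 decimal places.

Repeatedly combine the two least-probable nodes; the expected code length is the sum of the merged weights.
merge 4/105 + 3/35 → 13/105
merge 4/35 + 13/105 → 5/21
merge 2/15 + 16/105 → 2/7
merge 16/105 + 16/105 → 32/105
merge 6/35 + 5/21 → 43/105
merge 2/7 + 32/105 → 62/105
merge 43/105 + 62/105 → 1
L = 13/105 + 5/21 + 2/7 + 32/105 + 43/105 + 62/105 + 1 = 62/21 ≈ 2.952 bits/symbol.

2.952 bits/symbol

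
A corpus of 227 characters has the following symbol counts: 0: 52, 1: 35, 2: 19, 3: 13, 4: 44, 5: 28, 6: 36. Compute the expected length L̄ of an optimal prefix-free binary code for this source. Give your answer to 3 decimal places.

2.718 bits/symbol

Probabilities are the counts divided by 227.
Repeatedly combine the two least-probable nodes; the expected code length is the sum of the merged weights.
merge 13/227 + 19/227 → 32/227
merge 28/227 + 32/227 → 60/227
merge 35/227 + 36/227 → 71/227
merge 44/227 + 52/227 → 96/227
merge 60/227 + 71/227 → 131/227
merge 96/227 + 131/227 → 1
L = 32/227 + 60/227 + 71/227 + 96/227 + 131/227 + 1 = 617/227 ≈ 2.718 bits/symbol.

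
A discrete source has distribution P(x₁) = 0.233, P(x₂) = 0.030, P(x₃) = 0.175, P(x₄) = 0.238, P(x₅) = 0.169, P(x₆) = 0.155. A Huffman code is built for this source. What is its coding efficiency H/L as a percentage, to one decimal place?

95.9%

Entropy H = −Σ p log₂ p ≈ 2.4247 bits.
Huffman merges: 3/100+31/200→37/200; 169/1000+7/40→43/125; 37/200+233/1000→209/500; 119/500+43/125→291/500; 209/500+291/500→1. L = 2529/1000 ≈ 2.5290.
Efficiency = H/L = 2.4247/2.5290 = 95.9%.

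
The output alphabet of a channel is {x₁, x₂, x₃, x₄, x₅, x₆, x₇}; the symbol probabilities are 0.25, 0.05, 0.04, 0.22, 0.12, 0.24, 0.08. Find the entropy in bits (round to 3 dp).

2.535 bits

H = −Σ pᵢ log₂ pᵢ.
−0.25·log₂(0.25) = 0.5000
−0.05·log₂(0.05) = 0.2161
−0.04·log₂(0.04) = 0.1858
−0.22·log₂(0.22) = 0.4806
−0.12·log₂(0.12) = 0.3671
−0.24·log₂(0.24) = 0.4941
−0.08·log₂(0.08) = 0.2915
Sum ≈ 2.5351 → 2.535 bits.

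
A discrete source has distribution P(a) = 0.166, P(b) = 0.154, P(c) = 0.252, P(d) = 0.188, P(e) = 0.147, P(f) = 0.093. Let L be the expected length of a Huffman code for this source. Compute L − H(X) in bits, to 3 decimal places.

Entropy H = −Σ p log₂ p ≈ 2.5254 bits.
Huffman merges: 93/1000+147/1000→6/25; 77/500+83/500→8/25; 47/250+6/25→107/250; 63/250+8/25→143/250; 107/250+143/250→1. L = 64/25 ≈ 2.5600.
L − H = 2.5600 − 2.5254 = 0.035 bits.

0.035 bits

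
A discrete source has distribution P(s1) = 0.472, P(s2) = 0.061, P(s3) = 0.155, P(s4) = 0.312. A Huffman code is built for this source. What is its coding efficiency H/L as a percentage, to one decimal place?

97.4%

Entropy H = −Σ p log₂ p ≈ 1.6986 bits.
Huffman merges: 61/1000+31/200→27/125; 27/125+39/125→66/125; 59/125+66/125→1. L = 218/125 ≈ 1.7440.
Efficiency = H/L = 1.6986/1.7440 = 97.4%.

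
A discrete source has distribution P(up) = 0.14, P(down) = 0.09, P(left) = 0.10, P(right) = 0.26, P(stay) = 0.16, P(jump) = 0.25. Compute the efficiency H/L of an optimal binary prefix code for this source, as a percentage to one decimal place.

Entropy H = −Σ p log₂ p ≈ 2.4703 bits.
Huffman merges: 9/100+1/10→19/100; 7/50+4/25→3/10; 19/100+1/4→11/25; 13/50+3/10→14/25; 11/25+14/25→1. L = 249/100 ≈ 2.4900.
Efficiency = H/L = 2.4703/2.4900 = 99.2%.

99.2%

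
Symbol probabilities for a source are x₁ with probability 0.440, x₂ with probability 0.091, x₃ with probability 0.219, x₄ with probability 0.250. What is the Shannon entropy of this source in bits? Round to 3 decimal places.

H = −Σ pᵢ log₂ pᵢ.
−0.440·log₂(0.440) = 0.5211
−0.091·log₂(0.091) = 0.3147
−0.219·log₂(0.219) = 0.4798
−0.250·log₂(0.250) = 0.5000
Sum ≈ 1.8157 → 1.816 bits.

1.816 bits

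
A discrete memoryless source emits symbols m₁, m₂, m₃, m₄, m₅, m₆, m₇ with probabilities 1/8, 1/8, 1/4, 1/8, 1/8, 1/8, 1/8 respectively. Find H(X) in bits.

Each probability is a power of 1/2, so log₂(1/p) is an integer.
H = Σ p·log₂(1/p) = 1/8·3 + 1/8·3 + 1/4·2 + 1/8·3 + 1/8·3 + 1/8·3 + 1/8·3 = 2.75 bits.

2.75 bits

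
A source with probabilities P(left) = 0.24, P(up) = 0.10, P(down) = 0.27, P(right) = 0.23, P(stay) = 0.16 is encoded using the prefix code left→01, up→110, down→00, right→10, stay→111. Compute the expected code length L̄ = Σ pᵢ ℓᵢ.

2.26 bits/symbol

L̄ = Σ pᵢ·ℓᵢ = 0.24·2 + 0.10·3 + 0.27·2 + 0.23·2 + 0.16·3 = 2.26 bits/symbol.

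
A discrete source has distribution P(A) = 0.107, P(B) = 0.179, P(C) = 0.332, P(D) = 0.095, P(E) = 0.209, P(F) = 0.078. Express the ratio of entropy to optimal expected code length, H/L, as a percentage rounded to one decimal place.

97.8%

Entropy H = −Σ p log₂ p ≈ 2.3991 bits.
Huffman merges: 39/500+19/200→173/1000; 107/1000+173/1000→7/25; 179/1000+209/1000→97/250; 7/25+83/250→153/250; 97/250+153/250→1. L = 2453/1000 ≈ 2.4530.
Efficiency = H/L = 2.3991/2.4530 = 97.8%.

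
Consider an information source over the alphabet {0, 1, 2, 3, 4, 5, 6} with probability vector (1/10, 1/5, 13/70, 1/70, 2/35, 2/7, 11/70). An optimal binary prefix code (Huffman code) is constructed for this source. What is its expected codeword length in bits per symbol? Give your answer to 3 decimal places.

Repeatedly combine the two least-probable nodes; the expected code length is the sum of the merged weights.
merge 1/70 + 2/35 → 1/14
merge 1/14 + 1/10 → 6/35
merge 11/70 + 6/35 → 23/70
merge 13/70 + 1/5 → 27/70
merge 2/7 + 23/70 → 43/70
merge 27/70 + 43/70 → 1
L = 1/14 + 6/35 + 23/70 + 27/70 + 43/70 + 1 = 18/7 ≈ 2.571 bits/symbol.

2.571 bits/symbol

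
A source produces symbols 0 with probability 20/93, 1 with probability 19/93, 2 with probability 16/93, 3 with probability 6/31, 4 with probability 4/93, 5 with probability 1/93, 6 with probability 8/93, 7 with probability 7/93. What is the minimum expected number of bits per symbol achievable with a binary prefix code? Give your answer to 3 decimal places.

2.763 bits/symbol

Repeatedly combine the two least-probable nodes; the expected code length is the sum of the merged weights.
merge 1/93 + 4/93 → 5/93
merge 5/93 + 7/93 → 4/31
merge 8/93 + 4/31 → 20/93
merge 16/93 + 6/31 → 34/93
merge 19/93 + 20/93 → 13/31
merge 20/93 + 34/93 → 18/31
merge 13/31 + 18/31 → 1
L = 5/93 + 4/31 + 20/93 + 34/93 + 13/31 + 18/31 + 1 = 257/93 ≈ 2.763 bits/symbol.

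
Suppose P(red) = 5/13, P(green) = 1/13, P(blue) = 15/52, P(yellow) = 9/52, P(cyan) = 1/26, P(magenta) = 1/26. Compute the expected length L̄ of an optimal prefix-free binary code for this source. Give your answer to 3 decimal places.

2.173 bits/symbol

Repeatedly combine the two least-probable nodes; the expected code length is the sum of the merged weights.
merge 1/26 + 1/26 → 1/13
merge 1/13 + 1/13 → 2/13
merge 2/13 + 9/52 → 17/52
merge 15/52 + 17/52 → 8/13
merge 5/13 + 8/13 → 1
L = 1/13 + 2/13 + 17/52 + 8/13 + 1 = 113/52 ≈ 2.173 bits/symbol.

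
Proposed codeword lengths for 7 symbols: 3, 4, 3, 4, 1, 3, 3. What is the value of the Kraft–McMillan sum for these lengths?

1.125

With common denominator 2^4 = 16: Σ 2^(−ℓᵢ) = 2/16 + 1/16 + 2/16 + 1/16 + 8/16 + 2/16 + 2/16 = 18/16 = 1.125.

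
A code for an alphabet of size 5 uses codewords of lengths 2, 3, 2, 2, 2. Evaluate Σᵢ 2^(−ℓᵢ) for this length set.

With common denominator 2^3 = 8: Σ 2^(−ℓᵢ) = 2/8 + 1/8 + 2/8 + 2/8 + 2/8 = 9/8 = 1.125.

1.125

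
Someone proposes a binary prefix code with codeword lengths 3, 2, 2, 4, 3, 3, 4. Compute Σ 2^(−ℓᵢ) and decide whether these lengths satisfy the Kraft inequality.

With common denominator 2^4 = 16: Σ 2^(−ℓᵢ) = 2/16 + 4/16 + 4/16 + 1/16 + 2/16 + 2/16 + 1/16 = 16/16 = 1.
Kraft's inequality requires Σ ≤ 1; here Σ = 1 ≤ 1, so such a prefix code exists.

1; yes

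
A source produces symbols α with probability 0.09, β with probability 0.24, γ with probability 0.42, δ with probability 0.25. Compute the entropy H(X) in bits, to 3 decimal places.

H = −Σ pᵢ log₂ pᵢ.
−0.09·log₂(0.09) = 0.3127
−0.24·log₂(0.24) = 0.4941
−0.42·log₂(0.42) = 0.5256
−0.25·log₂(0.25) = 0.5000
Sum ≈ 1.8324 → 1.832 bits.

1.832 bits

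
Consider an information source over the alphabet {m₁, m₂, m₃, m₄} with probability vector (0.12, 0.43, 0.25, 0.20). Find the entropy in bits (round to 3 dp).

H = −Σ pᵢ log₂ pᵢ.
−0.12·log₂(0.12) = 0.3671
−0.43·log₂(0.43) = 0.5236
−0.25·log₂(0.25) = 0.5000
−0.20·log₂(0.20) = 0.4644
Sum ≈ 1.8550 → 1.855 bits.

1.855 bits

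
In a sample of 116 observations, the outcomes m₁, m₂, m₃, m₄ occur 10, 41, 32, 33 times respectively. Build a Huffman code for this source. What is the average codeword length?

Probabilities are the counts divided by 116.
Repeatedly combine the two least-probable nodes; the expected code length is the sum of the merged weights.
merge 5/58 + 8/29 → 21/58
merge 33/116 + 41/116 → 37/58
merge 21/58 + 37/58 → 1
L = 21/58 + 37/58 + 1 = 2 bits/symbol.

2 bits/symbol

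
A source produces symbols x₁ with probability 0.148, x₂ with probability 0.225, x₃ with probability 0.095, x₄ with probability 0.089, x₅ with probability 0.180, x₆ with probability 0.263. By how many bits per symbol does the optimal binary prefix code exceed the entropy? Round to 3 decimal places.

Entropy H = −Σ p log₂ p ≈ 2.4774 bits.
Huffman merges: 89/1000+19/200→23/125; 37/250+9/50→41/125; 23/125+9/40→409/1000; 263/1000+41/125→591/1000; 409/1000+591/1000→1. L = 314/125 ≈ 2.5120.
L − H = 2.5120 − 2.4774 = 0.035 bits.

0.035 bits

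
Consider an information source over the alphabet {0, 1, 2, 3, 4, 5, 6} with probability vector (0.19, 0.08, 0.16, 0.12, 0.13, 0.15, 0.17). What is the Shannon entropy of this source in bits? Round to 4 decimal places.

2.7646 bits

H = −Σ pᵢ log₂ pᵢ.
−0.19·log₂(0.19) = 0.4552
−0.08·log₂(0.08) = 0.2915
−0.16·log₂(0.16) = 0.4230
−0.12·log₂(0.12) = 0.3671
−0.13·log₂(0.13) = 0.3826
−0.15·log₂(0.15) = 0.4105
−0.17·log₂(0.17) = 0.4346
Sum ≈ 2.7646 → 2.7646 bits.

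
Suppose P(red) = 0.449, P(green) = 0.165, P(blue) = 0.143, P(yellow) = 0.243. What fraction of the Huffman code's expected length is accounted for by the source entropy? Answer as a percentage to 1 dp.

Entropy H = −Σ p log₂ p ≈ 1.8448 bits.
Huffman merges: 143/1000+33/200→77/250; 243/1000+77/250→551/1000; 449/1000+551/1000→1. L = 1859/1000 ≈ 1.8590.
Efficiency = H/L = 1.8448/1.8590 = 99.2%.

99.2%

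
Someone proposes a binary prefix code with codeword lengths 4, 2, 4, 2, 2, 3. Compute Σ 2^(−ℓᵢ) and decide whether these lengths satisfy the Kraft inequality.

With common denominator 2^4 = 16: Σ 2^(−ℓᵢ) = 1/16 + 4/16 + 1/16 + 4/16 + 4/16 + 2/16 = 16/16 = 1.
Kraft's inequality requires Σ ≤ 1; here Σ = 1 ≤ 1, so such a prefix code exists.

1; yes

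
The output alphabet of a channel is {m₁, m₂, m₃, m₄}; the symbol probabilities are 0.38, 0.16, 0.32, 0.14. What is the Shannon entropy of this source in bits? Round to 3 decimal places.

1.877 bits

H = −Σ pᵢ log₂ pᵢ.
−0.38·log₂(0.38) = 0.5305
−0.16·log₂(0.16) = 0.4230
−0.32·log₂(0.32) = 0.5260
−0.14·log₂(0.14) = 0.3971
Sum ≈ 1.8766 → 1.877 bits.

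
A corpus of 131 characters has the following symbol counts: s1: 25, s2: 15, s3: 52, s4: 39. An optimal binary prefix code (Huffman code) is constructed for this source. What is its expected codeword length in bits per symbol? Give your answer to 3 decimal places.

Probabilities are the counts divided by 131.
Repeatedly combine the two least-probable nodes; the expected code length is the sum of the merged weights.
merge 15/131 + 25/131 → 40/131
merge 39/131 + 40/131 → 79/131
merge 52/131 + 79/131 → 1
L = 40/131 + 79/131 + 1 = 250/131 ≈ 1.908 bits/symbol.

1.908 bits/symbol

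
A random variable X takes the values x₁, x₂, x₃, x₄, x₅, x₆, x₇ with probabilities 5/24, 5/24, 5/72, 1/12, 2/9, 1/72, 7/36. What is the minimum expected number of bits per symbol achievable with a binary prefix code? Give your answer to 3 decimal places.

2.611 bits/symbol

Repeatedly combine the two least-probable nodes; the expected code length is the sum of the merged weights.
merge 1/72 + 5/72 → 1/12
merge 1/12 + 1/12 → 1/6
merge 1/6 + 7/36 → 13/36
merge 5/24 + 5/24 → 5/12
merge 2/9 + 13/36 → 7/12
merge 5/12 + 7/12 → 1
L = 1/12 + 1/6 + 13/36 + 5/12 + 7/12 + 1 = 47/18 ≈ 2.611 bits/symbol.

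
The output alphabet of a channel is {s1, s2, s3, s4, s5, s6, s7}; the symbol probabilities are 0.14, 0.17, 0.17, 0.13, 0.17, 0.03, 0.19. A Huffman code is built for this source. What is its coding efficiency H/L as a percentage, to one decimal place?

96.1%

Entropy H = −Σ p log₂ p ≈ 2.6905 bits.
Huffman merges: 3/100+13/100→4/25; 7/50+4/25→3/10; 17/100+17/100→17/50; 17/100+19/100→9/25; 3/10+17/50→16/25; 9/25+16/25→1. L = 14/5 ≈ 2.8000.
Efficiency = H/L = 2.6905/2.8000 = 96.1%.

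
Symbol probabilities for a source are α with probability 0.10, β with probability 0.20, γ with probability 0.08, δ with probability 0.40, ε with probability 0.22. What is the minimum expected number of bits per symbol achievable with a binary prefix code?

Repeatedly combine the two least-probable nodes; the expected code length is the sum of the merged weights.
merge 2/25 + 1/10 → 9/50
merge 9/50 + 1/5 → 19/50
merge 11/50 + 19/50 → 3/5
merge 2/5 + 3/5 → 1
L = 9/50 + 19/50 + 3/5 + 1 = 54/25 = 2.16 bits/symbol.

2.16 bits/symbol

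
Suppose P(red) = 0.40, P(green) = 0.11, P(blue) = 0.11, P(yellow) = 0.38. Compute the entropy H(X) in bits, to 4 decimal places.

1.7598 bits

H = −Σ pᵢ log₂ pᵢ.
−0.40·log₂(0.40) = 0.5288
−0.11·log₂(0.11) = 0.3503
−0.11·log₂(0.11) = 0.3503
−0.38·log₂(0.38) = 0.5305
Sum ≈ 1.7598 → 1.7598 bits.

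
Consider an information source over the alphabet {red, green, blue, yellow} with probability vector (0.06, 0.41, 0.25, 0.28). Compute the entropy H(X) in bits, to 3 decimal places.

1.785 bits

H = −Σ pᵢ log₂ pᵢ.
−0.06·log₂(0.06) = 0.2435
−0.41·log₂(0.41) = 0.5274
−0.25·log₂(0.25) = 0.5000
−0.28·log₂(0.28) = 0.5142
Sum ≈ 1.7851 → 1.785 bits.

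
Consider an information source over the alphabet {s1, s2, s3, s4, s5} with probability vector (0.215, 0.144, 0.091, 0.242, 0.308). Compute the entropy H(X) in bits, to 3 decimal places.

2.213 bits

H = −Σ pᵢ log₂ pᵢ.
−0.215·log₂(0.215) = 0.4768
−0.144·log₂(0.144) = 0.4026
−0.091·log₂(0.091) = 0.3147
−0.242·log₂(0.242) = 0.4954
−0.308·log₂(0.308) = 0.5233
Sum ≈ 2.2127 → 2.213 bits.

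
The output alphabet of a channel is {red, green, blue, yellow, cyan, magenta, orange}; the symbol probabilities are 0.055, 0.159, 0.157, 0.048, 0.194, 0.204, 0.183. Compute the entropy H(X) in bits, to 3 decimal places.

2.657 bits

H = −Σ pᵢ log₂ pᵢ.
−0.055·log₂(0.055) = 0.2301
−0.159·log₂(0.159) = 0.4218
−0.157·log₂(0.157) = 0.4194
−0.048·log₂(0.048) = 0.2103
−0.194·log₂(0.194) = 0.4590
−0.204·log₂(0.204) = 0.4678
−0.183·log₂(0.183) = 0.4484
Sum ≈ 2.6568 → 2.657 bits.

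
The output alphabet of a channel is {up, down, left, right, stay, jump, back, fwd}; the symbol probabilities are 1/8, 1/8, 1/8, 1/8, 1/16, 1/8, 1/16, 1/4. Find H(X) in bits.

Each probability is a power of 1/2, so log₂(1/p) is an integer.
H = Σ p·log₂(1/p) = 1/8·3 + 1/8·3 + 1/8·3 + 1/8·3 + 1/16·4 + 1/8·3 + 1/16·4 + 1/4·2 = 2.875 bits.

2.875 bits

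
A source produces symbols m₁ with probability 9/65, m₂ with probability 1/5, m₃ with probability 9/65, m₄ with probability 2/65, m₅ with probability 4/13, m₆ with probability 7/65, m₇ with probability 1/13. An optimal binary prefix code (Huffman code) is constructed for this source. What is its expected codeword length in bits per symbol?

2.6 bits/symbol

Repeatedly combine the two least-probable nodes; the expected code length is the sum of the merged weights.
merge 2/65 + 1/13 → 7/65
merge 7/65 + 7/65 → 14/65
merge 9/65 + 9/65 → 18/65
merge 1/5 + 14/65 → 27/65
merge 18/65 + 4/13 → 38/65
merge 27/65 + 38/65 → 1
L = 7/65 + 14/65 + 18/65 + 27/65 + 38/65 + 1 = 13/5 = 2.6 bits/symbol.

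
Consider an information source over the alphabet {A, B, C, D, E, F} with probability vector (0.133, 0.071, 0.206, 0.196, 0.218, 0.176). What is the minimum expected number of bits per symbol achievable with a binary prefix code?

Repeatedly combine the two least-probable nodes; the expected code length is the sum of the merged weights.
merge 71/1000 + 133/1000 → 51/250
merge 22/125 + 49/250 → 93/250
merge 51/250 + 103/500 → 41/100
merge 109/500 + 93/250 → 59/100
merge 41/100 + 59/100 → 1
L = 51/250 + 93/250 + 41/100 + 59/100 + 1 = 322/125 = 2.576 bits/symbol.

2.576 bits/symbol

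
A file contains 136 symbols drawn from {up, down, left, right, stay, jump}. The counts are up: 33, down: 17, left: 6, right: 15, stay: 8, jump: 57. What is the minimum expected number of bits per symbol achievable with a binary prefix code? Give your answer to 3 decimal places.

Probabilities are the counts divided by 136.
Repeatedly combine the two least-probable nodes; the expected code length is the sum of the merged weights.
merge 3/68 + 1/17 → 7/68
merge 7/68 + 15/136 → 29/136
merge 1/8 + 29/136 → 23/68
merge 33/136 + 23/68 → 79/136
merge 57/136 + 79/136 → 1
L = 7/68 + 29/136 + 23/68 + 79/136 + 1 = 38/17 ≈ 2.235 bits/symbol.

2.235 bits/symbol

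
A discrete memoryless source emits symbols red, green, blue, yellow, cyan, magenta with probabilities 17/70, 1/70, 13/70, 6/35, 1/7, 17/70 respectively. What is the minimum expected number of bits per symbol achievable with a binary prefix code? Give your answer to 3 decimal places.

2.486 bits/symbol

Repeatedly combine the two least-probable nodes; the expected code length is the sum of the merged weights.
merge 1/70 + 1/7 → 11/70
merge 11/70 + 6/35 → 23/70
merge 13/70 + 17/70 → 3/7
merge 17/70 + 23/70 → 4/7
merge 3/7 + 4/7 → 1
L = 11/70 + 23/70 + 3/7 + 4/7 + 1 = 87/35 ≈ 2.486 bits/symbol.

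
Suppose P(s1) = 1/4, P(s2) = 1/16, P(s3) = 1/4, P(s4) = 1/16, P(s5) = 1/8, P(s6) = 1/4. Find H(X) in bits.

Each probability is a power of 1/2, so log₂(1/p) is an integer.
H = Σ p·log₂(1/p) = 1/4·2 + 1/16·4 + 1/4·2 + 1/16·4 + 1/8·3 + 1/4·2 = 2.375 bits.

2.375 bits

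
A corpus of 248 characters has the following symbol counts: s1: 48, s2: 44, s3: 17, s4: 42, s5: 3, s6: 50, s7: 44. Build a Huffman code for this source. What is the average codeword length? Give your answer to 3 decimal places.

Probabilities are the counts divided by 248.
Repeatedly combine the two least-probable nodes; the expected code length is the sum of the merged weights.
merge 3/248 + 17/248 → 5/62
merge 5/62 + 21/124 → 1/4
merge 11/62 + 11/62 → 11/31
merge 6/31 + 25/124 → 49/124
merge 1/4 + 11/31 → 75/124
merge 49/124 + 75/124 → 1
L = 5/62 + 1/4 + 11/31 + 49/124 + 75/124 + 1 = 333/124 ≈ 2.685 bits/symbol.

2.685 bits/symbol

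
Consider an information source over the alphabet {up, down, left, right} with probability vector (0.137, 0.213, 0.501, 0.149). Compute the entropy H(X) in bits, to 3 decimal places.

H = −Σ pᵢ log₂ pᵢ.
−0.137·log₂(0.137) = 0.3929
−0.213·log₂(0.213) = 0.4752
−0.501·log₂(0.501) = 0.4996
−0.149·log₂(0.149) = 0.4092
Sum ≈ 1.7769 → 1.777 bits.

1.777 bits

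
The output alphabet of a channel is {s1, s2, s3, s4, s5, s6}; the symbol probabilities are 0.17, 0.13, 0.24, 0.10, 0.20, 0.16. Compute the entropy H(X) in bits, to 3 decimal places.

H = −Σ pᵢ log₂ pᵢ.
−0.17·log₂(0.17) = 0.4346
−0.13·log₂(0.13) = 0.3826
−0.24·log₂(0.24) = 0.4941
−0.10·log₂(0.10) = 0.3322
−0.20·log₂(0.20) = 0.4644
−0.16·log₂(0.16) = 0.4230
Sum ≈ 2.5310 → 2.531 bits.

2.531 bits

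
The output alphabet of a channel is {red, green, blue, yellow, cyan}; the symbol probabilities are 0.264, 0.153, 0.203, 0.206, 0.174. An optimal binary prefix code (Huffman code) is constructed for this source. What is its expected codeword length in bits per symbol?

2.327 bits/symbol

Repeatedly combine the two least-probable nodes; the expected code length is the sum of the merged weights.
merge 153/1000 + 87/500 → 327/1000
merge 203/1000 + 103/500 → 409/1000
merge 33/125 + 327/1000 → 591/1000
merge 409/1000 + 591/1000 → 1
L = 327/1000 + 409/1000 + 591/1000 + 1 = 2327/1000 = 2.327 bits/symbol.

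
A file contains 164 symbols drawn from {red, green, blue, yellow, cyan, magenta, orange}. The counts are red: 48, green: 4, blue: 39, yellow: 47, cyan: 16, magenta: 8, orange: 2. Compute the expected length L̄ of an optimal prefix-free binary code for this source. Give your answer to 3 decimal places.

Probabilities are the counts divided by 164.
Repeatedly combine the two least-probable nodes; the expected code length is the sum of the merged weights.
merge 1/82 + 1/41 → 3/82
merge 3/82 + 2/41 → 7/82
merge 7/82 + 4/41 → 15/82
merge 15/82 + 39/164 → 69/164
merge 47/164 + 12/41 → 95/164
merge 69/164 + 95/164 → 1
L = 3/82 + 7/82 + 15/82 + 69/164 + 95/164 + 1 = 189/82 ≈ 2.305 bits/symbol.

2.305 bits/symbol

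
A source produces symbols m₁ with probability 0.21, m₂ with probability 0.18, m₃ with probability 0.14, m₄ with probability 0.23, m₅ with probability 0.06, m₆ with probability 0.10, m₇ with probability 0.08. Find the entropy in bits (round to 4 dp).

H = −Σ pᵢ log₂ pᵢ.
−0.21·log₂(0.21) = 0.4728
−0.18·log₂(0.18) = 0.4453
−0.14·log₂(0.14) = 0.3971
−0.23·log₂(0.23) = 0.4877
−0.06·log₂(0.06) = 0.2435
−0.10·log₂(0.10) = 0.3322
−0.08·log₂(0.08) = 0.2915
Sum ≈ 2.6701 → 2.6701 bits.

2.6701 bits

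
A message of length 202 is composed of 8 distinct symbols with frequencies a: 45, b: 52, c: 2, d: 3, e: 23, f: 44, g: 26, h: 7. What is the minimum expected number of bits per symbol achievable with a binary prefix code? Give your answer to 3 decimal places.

Probabilities are the counts divided by 202.
Repeatedly combine the two least-probable nodes; the expected code length is the sum of the merged weights.
merge 1/101 + 3/202 → 5/202
merge 5/202 + 7/202 → 6/101
merge 6/101 + 23/202 → 35/202
merge 13/101 + 35/202 → 61/202
merge 22/101 + 45/202 → 89/202
merge 26/101 + 61/202 → 113/202
merge 89/202 + 113/202 → 1
L = 5/202 + 6/101 + 35/202 + 61/202 + 89/202 + 113/202 + 1 = 517/202 ≈ 2.559 bits/symbol.

2.559 bits/symbol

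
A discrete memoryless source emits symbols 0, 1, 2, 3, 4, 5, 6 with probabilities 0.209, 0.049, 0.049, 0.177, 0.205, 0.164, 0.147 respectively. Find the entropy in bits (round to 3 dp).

2.644 bits

H = −Σ pᵢ log₂ pᵢ.
−0.209·log₂(0.209) = 0.4720
−0.049·log₂(0.049) = 0.2132
−0.049·log₂(0.049) = 0.2132
−0.177·log₂(0.177) = 0.4422
−0.205·log₂(0.205) = 0.4687
−0.164·log₂(0.164) = 0.4278
−0.147·log₂(0.147) = 0.4066
Sum ≈ 2.6437 → 2.644 bits.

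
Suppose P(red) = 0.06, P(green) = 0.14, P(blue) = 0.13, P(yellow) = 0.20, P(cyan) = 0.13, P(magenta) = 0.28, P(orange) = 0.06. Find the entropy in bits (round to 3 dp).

2.628 bits

H = −Σ pᵢ log₂ pᵢ.
−0.06·log₂(0.06) = 0.2435
−0.14·log₂(0.14) = 0.3971
−0.13·log₂(0.13) = 0.3826
−0.20·log₂(0.20) = 0.4644
−0.13·log₂(0.13) = 0.3826
−0.28·log₂(0.28) = 0.5142
−0.06·log₂(0.06) = 0.2435
Sum ≈ 2.6281 → 2.628 bits.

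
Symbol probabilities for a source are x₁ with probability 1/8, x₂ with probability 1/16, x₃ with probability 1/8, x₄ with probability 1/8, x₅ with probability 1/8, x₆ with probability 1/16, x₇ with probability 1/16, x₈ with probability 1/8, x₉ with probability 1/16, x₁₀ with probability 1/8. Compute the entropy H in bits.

Each probability is a power of 1/2, so log₂(1/p) is an integer.
H = Σ p·log₂(1/p) = 1/8·3 + 1/16·4 + 1/8·3 + 1/8·3 + 1/8·3 + 1/16·4 + 1/16·4 + 1/8·3 + 1/16·4 + 1/8·3 = 3.25 bits.

3.25 bits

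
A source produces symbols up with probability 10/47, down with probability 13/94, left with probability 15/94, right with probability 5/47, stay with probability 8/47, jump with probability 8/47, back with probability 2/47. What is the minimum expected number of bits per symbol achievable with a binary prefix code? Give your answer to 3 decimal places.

2.766 bits/symbol

Repeatedly combine the two least-probable nodes; the expected code length is the sum of the merged weights.
merge 2/47 + 5/47 → 7/47
merge 13/94 + 7/47 → 27/94
merge 15/94 + 8/47 → 31/94
merge 8/47 + 10/47 → 18/47
merge 27/94 + 31/94 → 29/47
merge 18/47 + 29/47 → 1
L = 7/47 + 27/94 + 31/94 + 18/47 + 29/47 + 1 = 130/47 ≈ 2.766 bits/symbol.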